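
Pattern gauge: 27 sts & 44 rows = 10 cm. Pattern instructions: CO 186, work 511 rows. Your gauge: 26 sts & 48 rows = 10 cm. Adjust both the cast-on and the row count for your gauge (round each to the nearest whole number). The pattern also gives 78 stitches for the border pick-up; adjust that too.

Stitches: 186 × 26/27 = 179.11 → 179.
Rows: 511 × 48/44 = 557.45 → 557.
border pick-up: 78 × 26/27 = 75.11 → 75.

Cast on 179 stitches; work 557 rows; border pick-up 75 stitches.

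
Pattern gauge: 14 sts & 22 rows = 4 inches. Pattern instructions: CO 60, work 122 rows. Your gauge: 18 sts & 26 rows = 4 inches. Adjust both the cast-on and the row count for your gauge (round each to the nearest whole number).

Cast on 77 stitches; work 144 rows.

Stitches: 60 × 18/14 = 77.14 → 77.
Rows: 122 × 26/22 = 144.18 → 144.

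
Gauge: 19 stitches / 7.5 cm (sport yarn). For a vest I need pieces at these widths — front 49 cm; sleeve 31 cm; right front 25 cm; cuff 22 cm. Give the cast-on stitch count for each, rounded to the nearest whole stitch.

front 124; sleeve 79; right front 63; cuff 56.

Rate = 19/7.5 = 2.533 sts per cm.
front: 49 × 2.533 = 124.13 → 124.
sleeve: 31 × 2.533 = 78.53 → 79.
right front: 25 × 2.533 = 63.33 → 63.
cuff: 22 × 2.533 = 55.73 → 56.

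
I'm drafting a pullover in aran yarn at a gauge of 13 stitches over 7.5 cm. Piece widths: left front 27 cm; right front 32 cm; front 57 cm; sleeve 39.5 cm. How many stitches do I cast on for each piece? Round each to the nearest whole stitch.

Rate = 13/7.5 = 1.733 sts per cm.
left front: 27 × 1.733 = 46.80 → 47.
right front: 32 × 1.733 = 55.47 → 55.
front: 57 × 1.733 = 98.80 → 99.
sleeve: 39.5 × 1.733 = 68.47 → 68.

left front 47; right front 55; front 99; sleeve 68.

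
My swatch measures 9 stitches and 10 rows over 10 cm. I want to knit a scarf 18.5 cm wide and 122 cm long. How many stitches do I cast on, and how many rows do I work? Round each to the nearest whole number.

Stitch gauge = 9/10 = 0.9 sts/cm; 18.5 × 0.9 = 16.65 → 17 sts.
Row gauge = 10/10 = 1 rows/cm; 122 × 1 = 122.00 → 122 rows.

Cast on 17 stitches and work 122 rows.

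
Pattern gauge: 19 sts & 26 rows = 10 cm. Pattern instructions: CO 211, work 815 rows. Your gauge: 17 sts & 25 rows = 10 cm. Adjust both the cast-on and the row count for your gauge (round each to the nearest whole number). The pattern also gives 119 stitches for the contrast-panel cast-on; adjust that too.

Stitches: 211 × 17/19 = 188.79 → 189.
Rows: 815 × 25/26 = 783.65 → 784.
contrast-panel cast-on: 119 × 17/19 = 106.47 → 106.

Cast on 189 stitches; work 784 rows; contrast-panel cast-on 106 stitches.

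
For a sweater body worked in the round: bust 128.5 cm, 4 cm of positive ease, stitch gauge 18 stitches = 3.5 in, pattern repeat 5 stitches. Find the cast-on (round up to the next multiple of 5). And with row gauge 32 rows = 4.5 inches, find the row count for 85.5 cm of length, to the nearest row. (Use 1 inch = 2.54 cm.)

Finished = 128.5 + 4 = 132.5 cm.
132.5 cm × 1/2.54 = 52.17 inches.
18/3.5 = 5.143 sts per in; 52.17 × 5.143 = 268.28 sts.
Next multiple of 5 → 270.
85.5 cm = 33.66 inches; × 7.111 = 239.37 → 239 rows.

Cast on 270 stitches; work 239 rows.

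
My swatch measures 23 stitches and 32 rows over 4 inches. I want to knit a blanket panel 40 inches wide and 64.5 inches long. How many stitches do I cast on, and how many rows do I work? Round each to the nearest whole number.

Stitch gauge = 23/4 = 5.75 sts/in; 40 × 5.75 = 230.00 → 230 sts.
Row gauge = 32/4 = 8 rows/in; 64.5 × 8 = 516.00 → 516 rows.

Cast on 230 stitches and work 516 rows.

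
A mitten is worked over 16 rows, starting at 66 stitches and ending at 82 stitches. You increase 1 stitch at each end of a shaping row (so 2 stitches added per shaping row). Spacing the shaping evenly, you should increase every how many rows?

Increase every 2nd row.

Stitches to add: |82 − 66| = 16.
Shaping rows needed: 16 / 2 = 8.
16 rows / 8 = every 2 rows.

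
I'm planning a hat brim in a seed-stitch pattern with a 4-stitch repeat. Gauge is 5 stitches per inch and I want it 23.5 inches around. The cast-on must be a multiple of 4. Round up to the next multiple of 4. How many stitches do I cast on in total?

5 / 1 = 5 sts per inch.
23.5 × 5 = 117.50 sts.
Next multiple of 4: 120.

120 stitches.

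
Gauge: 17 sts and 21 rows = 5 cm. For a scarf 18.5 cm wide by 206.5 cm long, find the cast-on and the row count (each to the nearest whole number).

Stitch gauge = 17/5 = 3.4 sts/cm; 18.5 × 3.4 = 62.90 → 63 sts.
Row gauge = 21/5 = 4.2 rows/cm; 206.5 × 4.2 = 867.30 → 867 rows.

Cast on 63 stitches and work 867 rows.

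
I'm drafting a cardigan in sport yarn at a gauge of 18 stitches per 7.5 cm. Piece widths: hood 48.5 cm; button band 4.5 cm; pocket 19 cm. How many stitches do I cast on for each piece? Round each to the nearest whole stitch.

hood 116; button band 11; pocket 46.

Rate = 18/7.5 = 2.4 sts per cm.
hood: 48.5 × 2.4 = 116.40 → 116.
button band: 4.5 × 2.4 = 10.80 → 11.
pocket: 19 × 2.4 = 45.60 → 46.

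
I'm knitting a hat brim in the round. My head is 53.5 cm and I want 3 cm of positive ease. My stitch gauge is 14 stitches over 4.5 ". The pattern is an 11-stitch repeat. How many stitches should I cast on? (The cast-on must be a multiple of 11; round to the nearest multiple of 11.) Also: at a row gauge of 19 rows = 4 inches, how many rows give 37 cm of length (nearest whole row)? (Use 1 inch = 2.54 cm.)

Cast on 66 stitches; work 69 rows.

Finished = 53.5 + 3 = 56.5 cm.
56.5 cm × 1/2.54 = 22.24 inches.
14/4.5 = 3.111 sts per in; 22.24 × 3.111 = 69.20 sts.
Nearest multiple of 11 → 66.
37 cm = 14.57 inches; × 4.75 = 69.19 → 69 rows.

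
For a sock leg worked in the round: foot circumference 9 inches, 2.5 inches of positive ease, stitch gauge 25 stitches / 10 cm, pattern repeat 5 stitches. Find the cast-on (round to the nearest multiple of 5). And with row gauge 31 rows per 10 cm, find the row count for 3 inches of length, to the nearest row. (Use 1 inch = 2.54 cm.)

Cast on 75 stitches; work 24 rows.

Finished = 9 + 2.5 = 11.5 inches.
11.5 inches × 2.54 = 29.21 cm.
25/10 = 2.5 sts per cm; 29.21 × 2.5 = 73.03 sts.
Nearest multiple of 5 → 75.
3 inches = 7.62 cm; × 3.1 = 23.62 → 24 rows.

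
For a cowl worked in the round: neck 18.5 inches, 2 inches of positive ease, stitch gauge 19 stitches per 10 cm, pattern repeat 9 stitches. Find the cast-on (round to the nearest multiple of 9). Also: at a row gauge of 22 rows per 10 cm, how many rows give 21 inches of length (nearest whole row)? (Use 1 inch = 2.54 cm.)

Cast on 99 stitches; work 117 rows.

Finished = 18.5 + 2 = 20.5 inches.
20.5 inches × 2.54 = 52.07 cm.
19/10 = 1.9 sts per cm; 52.07 × 1.9 = 98.93 sts.
Nearest multiple of 9 → 99.
21 inches = 53.34 cm; × 2.2 = 117.35 → 117 rows.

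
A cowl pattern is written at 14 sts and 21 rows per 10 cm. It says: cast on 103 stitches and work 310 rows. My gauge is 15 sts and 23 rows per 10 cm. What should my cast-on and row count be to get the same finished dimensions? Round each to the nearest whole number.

Stitches: 103 × 15/14 = 110.36 → 110.
Rows: 310 × 23/21 = 339.52 → 340.

Cast on 110 stitches; work 340 rows.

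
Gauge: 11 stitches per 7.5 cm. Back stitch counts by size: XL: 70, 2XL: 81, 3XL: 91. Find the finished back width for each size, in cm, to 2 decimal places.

XL 47.73 cm; 2XL 55.23 cm; 3XL 62.05 cm.

11/7.5 = 1.467 sts per cm.
XL: 70 / 1.467 = 47.727 → 47.73 cm.
2XL: 81 / 1.467 = 55.227 → 55.23 cm.
3XL: 91 / 1.467 = 62.045 → 62.05 cm.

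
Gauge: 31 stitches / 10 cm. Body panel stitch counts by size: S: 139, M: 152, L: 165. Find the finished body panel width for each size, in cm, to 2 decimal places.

31/10 = 3.1 sts per cm.
S: 139 / 3.1 = 44.839 → 44.84 cm.
M: 152 / 3.1 = 49.032 → 49.03 cm.
L: 165 / 3.1 = 53.226 → 53.23 cm.

S 44.84 cm; M 49.03 cm; L 53.23 cm.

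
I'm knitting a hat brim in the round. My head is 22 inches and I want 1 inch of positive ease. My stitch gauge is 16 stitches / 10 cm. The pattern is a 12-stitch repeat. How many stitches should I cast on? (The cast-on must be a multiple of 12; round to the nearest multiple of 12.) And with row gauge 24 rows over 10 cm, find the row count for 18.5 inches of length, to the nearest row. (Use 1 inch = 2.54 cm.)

Cast on 96 stitches; work 113 rows.

Finished = 22 + 1 = 23 inches.
23 inches × 2.54 = 58.42 cm.
16/10 = 1.6 sts per cm; 58.42 × 1.6 = 93.47 sts.
Nearest multiple of 12 → 96.
18.5 inches = 46.99 cm; × 2.4 = 112.78 → 113 rows.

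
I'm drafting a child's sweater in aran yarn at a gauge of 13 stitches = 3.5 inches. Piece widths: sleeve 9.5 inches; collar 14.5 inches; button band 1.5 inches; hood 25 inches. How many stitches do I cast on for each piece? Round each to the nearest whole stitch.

sleeve 35; collar 54; button band 6; hood 93.

Rate = 13/3.5 = 3.714 sts per in.
sleeve: 9.5 × 3.714 = 35.29 → 35.
collar: 14.5 × 3.714 = 53.86 → 54.
button band: 1.5 × 3.714 = 5.57 → 6.
hood: 25 × 3.714 = 92.86 → 93.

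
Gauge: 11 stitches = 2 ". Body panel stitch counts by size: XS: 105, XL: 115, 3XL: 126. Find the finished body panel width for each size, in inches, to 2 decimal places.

XS 19.09 inches; XL 20.91 inches; 3XL 22.91 inches.

11/2 = 5.5 sts per in.
XS: 105 / 5.5 = 19.091 → 19.09 in.
XL: 115 / 5.5 = 20.909 → 20.91 in.
3XL: 126 / 5.5 = 22.909 → 22.91 in.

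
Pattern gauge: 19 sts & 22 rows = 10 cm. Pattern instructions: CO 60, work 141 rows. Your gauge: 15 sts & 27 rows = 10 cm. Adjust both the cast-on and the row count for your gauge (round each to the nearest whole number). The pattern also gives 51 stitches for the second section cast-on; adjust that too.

Cast on 47 stitches; work 173 rows; second section cast-on 40 stitches.

Stitches: 60 × 15/19 = 47.37 → 47.
Rows: 141 × 27/22 = 173.05 → 173.
second section cast-on: 51 × 15/19 = 40.26 → 40.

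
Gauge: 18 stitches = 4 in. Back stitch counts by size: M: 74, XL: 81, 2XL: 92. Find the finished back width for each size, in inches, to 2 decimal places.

18/4 = 4.5 sts per in.
M: 74 / 4.5 = 16.444 → 16.44 in.
XL: 81 / 4.5 = 18.000 → 18.00 in.
2XL: 92 / 4.5 = 20.444 → 20.44 in.

M 16.44 inches; XL 18.00 inches; 2XL 20.44 inches.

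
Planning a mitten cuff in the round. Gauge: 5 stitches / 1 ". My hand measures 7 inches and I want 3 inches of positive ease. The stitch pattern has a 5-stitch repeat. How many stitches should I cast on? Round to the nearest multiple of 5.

Cast on 50 stitches.

Finished = 7 + 3 = 10 inches.
5 / 1 = 5 sts/in.
10 × 5 = 50.00 sts.
Nearest multiple of 5: 50.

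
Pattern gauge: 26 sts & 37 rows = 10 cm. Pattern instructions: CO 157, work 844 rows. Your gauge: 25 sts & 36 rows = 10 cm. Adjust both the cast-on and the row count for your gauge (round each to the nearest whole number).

Stitches: 157 × 25/26 = 150.96 → 151.
Rows: 844 × 36/37 = 821.19 → 821.

Cast on 151 stitches; work 821 rows.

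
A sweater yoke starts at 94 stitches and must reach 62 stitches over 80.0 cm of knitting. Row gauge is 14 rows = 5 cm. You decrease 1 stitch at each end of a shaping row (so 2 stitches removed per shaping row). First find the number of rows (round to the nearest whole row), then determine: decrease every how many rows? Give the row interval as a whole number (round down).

Decrease every 14th row.

Rows = 80.0 × 2.8 = 224.0 → 224 rows.
Stitches to remove: 32 → 16 shaping rows (at 2 st each).
224 / 16 = 14.00 → every 14 rows.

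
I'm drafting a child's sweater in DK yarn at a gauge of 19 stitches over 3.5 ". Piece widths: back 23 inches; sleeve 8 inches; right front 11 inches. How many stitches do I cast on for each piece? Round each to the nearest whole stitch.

Rate = 19/3.5 = 5.429 sts per in.
back: 23 × 5.429 = 124.86 → 125.
sleeve: 8 × 5.429 = 43.43 → 43.
right front: 11 × 5.429 = 59.71 → 60.

back 125; sleeve 43; right front 60.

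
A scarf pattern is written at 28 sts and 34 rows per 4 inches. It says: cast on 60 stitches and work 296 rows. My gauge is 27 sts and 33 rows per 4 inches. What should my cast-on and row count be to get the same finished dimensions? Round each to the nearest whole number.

Cast on 58 stitches; work 287 rows.

Stitches: 60 × 27/28 = 57.86 → 58.
Rows: 296 × 33/34 = 287.29 → 287.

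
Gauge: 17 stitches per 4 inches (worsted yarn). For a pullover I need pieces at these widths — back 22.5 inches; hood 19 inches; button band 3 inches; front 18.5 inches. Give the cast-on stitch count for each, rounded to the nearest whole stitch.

Rate = 17/4 = 4.25 sts per in.
back: 22.5 × 4.25 = 95.62 → 96.
hood: 19 × 4.25 = 80.75 → 81.
button band: 3 × 4.25 = 12.75 → 13.
front: 18.5 × 4.25 = 78.62 → 79.

back 96; hood 81; button band 13; front 79.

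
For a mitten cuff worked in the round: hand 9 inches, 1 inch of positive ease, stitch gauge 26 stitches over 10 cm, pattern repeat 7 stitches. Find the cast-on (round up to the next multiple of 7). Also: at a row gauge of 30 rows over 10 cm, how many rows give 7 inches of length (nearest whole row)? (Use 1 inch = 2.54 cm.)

Cast on 70 stitches; work 53 rows.

Finished = 9 + 1 = 10 inches.
10 inches × 2.54 = 25.40 cm.
26/10 = 2.6 sts per cm; 25.40 × 2.6 = 66.04 sts.
Next multiple of 7 → 70.
7 inches = 17.78 cm; × 3 = 53.34 → 53 rows.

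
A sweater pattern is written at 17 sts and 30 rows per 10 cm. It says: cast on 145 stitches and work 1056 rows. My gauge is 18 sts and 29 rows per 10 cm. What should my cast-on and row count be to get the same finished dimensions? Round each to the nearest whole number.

Cast on 154 stitches; work 1021 rows.

Stitches: 145 × 18/17 = 153.53 → 154.
Rows: 1056 × 29/30 = 1020.80 → 1021.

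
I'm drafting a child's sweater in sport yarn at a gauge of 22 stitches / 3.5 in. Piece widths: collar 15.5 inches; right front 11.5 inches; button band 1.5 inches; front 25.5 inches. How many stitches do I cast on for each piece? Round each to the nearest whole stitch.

Rate = 22/3.5 = 6.286 sts per in.
collar: 15.5 × 6.286 = 97.43 → 97.
right front: 11.5 × 6.286 = 72.29 → 72.
button band: 1.5 × 6.286 = 9.43 → 9.
front: 25.5 × 6.286 = 160.29 → 160.

collar 97; right front 72; button band 9; front 160.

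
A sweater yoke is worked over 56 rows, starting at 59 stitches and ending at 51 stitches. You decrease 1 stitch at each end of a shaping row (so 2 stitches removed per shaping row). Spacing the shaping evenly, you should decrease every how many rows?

Decrease every 14th row.

Stitches to remove: |51 − 59| = 8.
Shaping rows needed: 8 / 2 = 4.
56 rows / 4 = every 14 rows.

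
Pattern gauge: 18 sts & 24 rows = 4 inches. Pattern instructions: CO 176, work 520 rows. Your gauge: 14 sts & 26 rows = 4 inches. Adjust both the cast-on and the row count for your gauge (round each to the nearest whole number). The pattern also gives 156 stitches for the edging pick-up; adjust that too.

Cast on 137 stitches; work 563 rows; edging pick-up 121 stitches.

Stitches: 176 × 14/18 = 136.89 → 137.
Rows: 520 × 26/24 = 563.33 → 563.
edging pick-up: 156 × 14/18 = 121.33 → 121.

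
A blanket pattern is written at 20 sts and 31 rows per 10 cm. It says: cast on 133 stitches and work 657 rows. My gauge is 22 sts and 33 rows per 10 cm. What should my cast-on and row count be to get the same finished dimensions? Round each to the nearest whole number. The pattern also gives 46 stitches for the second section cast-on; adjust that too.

Stitches: 133 × 22/20 = 146.30 → 146.
Rows: 657 × 33/31 = 699.39 → 699.
second section cast-on: 46 × 22/20 = 50.60 → 51.

Cast on 146 stitches; work 699 rows; second section cast-on 51 stitches.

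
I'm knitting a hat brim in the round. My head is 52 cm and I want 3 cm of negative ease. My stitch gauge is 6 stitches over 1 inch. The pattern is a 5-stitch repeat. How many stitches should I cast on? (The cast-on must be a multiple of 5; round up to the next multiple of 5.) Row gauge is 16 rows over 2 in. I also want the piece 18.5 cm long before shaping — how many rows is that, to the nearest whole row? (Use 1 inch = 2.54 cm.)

Cast on 120 stitches; work 58 rows.

Finished = 52 − 3 = 49 cm.
49 cm × 1/2.54 = 19.29 inches.
6/1 = 6 sts per in; 19.29 × 6 = 115.75 sts.
Next multiple of 5 → 120.
18.5 cm = 7.28 inches; × 8 = 58.27 → 58 rows.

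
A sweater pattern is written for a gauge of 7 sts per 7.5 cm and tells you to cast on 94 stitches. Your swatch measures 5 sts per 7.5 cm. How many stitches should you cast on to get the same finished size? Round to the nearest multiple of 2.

Cast on 68 stitches.

Scale factor = 5 / 7 = 0.714.
94 × 5 / 7 = 67.14 sts.
→ 68 sts.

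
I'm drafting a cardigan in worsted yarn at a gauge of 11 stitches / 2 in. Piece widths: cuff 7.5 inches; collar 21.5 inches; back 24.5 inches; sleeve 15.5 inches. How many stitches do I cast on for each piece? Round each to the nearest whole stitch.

Rate = 11/2 = 5.5 sts per in.
cuff: 7.5 × 5.5 = 41.25 → 41.
collar: 21.5 × 5.5 = 118.25 → 118.
back: 24.5 × 5.5 = 134.75 → 135.
sleeve: 15.5 × 5.5 = 85.25 → 85.

cuff 41; collar 118; back 135; sleeve 85.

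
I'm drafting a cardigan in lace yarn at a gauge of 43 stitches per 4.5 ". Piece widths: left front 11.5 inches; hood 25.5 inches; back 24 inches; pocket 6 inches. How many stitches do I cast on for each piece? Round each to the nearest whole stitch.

left front 110; hood 244; back 229; pocket 57.

Rate = 43/4.5 = 9.556 sts per in.
left front: 11.5 × 9.556 = 109.89 → 110.
hood: 25.5 × 9.556 = 243.67 → 244.
back: 24 × 9.556 = 229.33 → 229.
pocket: 6 × 9.556 = 57.33 → 57.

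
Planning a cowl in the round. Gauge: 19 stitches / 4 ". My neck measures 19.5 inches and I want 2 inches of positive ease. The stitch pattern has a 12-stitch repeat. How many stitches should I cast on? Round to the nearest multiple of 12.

Finished = 19.5 + 2 = 21.5 inches.
19 / 4 = 4.75 sts/in.
21.5 × 4.75 = 102.12 sts.
Nearest multiple of 12: 108.

CO 108 sts.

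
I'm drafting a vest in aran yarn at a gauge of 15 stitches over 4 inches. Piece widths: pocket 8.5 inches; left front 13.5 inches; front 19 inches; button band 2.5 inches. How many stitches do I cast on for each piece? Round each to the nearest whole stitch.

pocket 32; left front 51; front 71; button band 9.

Rate = 15/4 = 3.75 sts per in.
pocket: 8.5 × 3.75 = 31.88 → 32.
left front: 13.5 × 3.75 = 50.62 → 51.
front: 19 × 3.75 = 71.25 → 71.
button band: 2.5 × 3.75 = 9.38 → 9.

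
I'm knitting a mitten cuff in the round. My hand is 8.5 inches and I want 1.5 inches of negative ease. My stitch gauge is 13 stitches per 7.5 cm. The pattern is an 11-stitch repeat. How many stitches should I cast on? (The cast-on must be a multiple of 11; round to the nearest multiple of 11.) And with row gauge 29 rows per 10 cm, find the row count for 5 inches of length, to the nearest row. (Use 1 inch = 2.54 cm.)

Cast on 33 stitches; work 37 rows.

Finished = 8.5 − 1.5 = 7 inches.
7 inches × 2.54 = 17.78 cm.
13/7.5 = 1.733 sts per cm; 17.78 × 1.733 = 30.82 sts.
Nearest multiple of 11 → 33.
5 inches = 12.70 cm; × 2.9 = 36.83 → 37 rows.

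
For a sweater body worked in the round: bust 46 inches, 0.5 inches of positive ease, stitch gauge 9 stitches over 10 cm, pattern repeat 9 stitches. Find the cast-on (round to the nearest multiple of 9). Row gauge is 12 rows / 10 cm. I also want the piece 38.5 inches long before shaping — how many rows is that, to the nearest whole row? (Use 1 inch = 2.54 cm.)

Cast on 108 stitches; work 117 rows.

Finished = 46 + 0.5 = 46.5 inches.
46.5 inches × 2.54 = 118.11 cm.
9/10 = 0.9 sts per cm; 118.11 × 0.9 = 106.30 sts.
Nearest multiple of 9 → 108.
38.5 inches = 97.79 cm; × 1.2 = 117.35 → 117 rows.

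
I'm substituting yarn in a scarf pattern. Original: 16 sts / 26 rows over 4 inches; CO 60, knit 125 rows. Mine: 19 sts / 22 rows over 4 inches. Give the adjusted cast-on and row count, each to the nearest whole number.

Stitches: 60 × 19/16 = 71.25 → 71.
Rows: 125 × 22/26 = 105.77 → 106.

Cast on 71 stitches; work 106 rows.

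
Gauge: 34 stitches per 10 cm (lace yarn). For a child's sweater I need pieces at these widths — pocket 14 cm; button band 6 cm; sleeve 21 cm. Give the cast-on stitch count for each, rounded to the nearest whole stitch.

Rate = 34/10 = 3.4 sts per cm.
pocket: 14 × 3.4 = 47.60 → 48.
button band: 6 × 3.4 = 20.40 → 20.
sleeve: 21 × 3.4 = 71.40 → 71.

pocket 48; button band 20; sleeve 71.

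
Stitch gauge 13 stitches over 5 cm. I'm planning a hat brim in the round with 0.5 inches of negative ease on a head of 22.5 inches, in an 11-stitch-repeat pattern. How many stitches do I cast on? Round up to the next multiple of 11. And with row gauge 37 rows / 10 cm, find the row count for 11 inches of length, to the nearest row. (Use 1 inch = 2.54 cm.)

Cast on 154 stitches; work 103 rows.

Finished = 22.5 − 0.5 = 22 inches.
22 inches × 2.54 = 55.88 cm.
13/5 = 2.6 sts per cm; 55.88 × 2.6 = 145.29 sts.
Next multiple of 11 → 154.
11 inches = 27.94 cm; × 3.7 = 103.38 → 103 rows.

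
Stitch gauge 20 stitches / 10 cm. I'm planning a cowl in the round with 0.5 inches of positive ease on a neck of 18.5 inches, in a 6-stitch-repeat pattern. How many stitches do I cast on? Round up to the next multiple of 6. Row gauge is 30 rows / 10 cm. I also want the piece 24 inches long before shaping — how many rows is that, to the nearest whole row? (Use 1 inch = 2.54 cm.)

Cast on 102 stitches; work 183 rows.

Finished = 18.5 + 0.5 = 19 inches.
19 inches × 2.54 = 48.26 cm.
20/10 = 2 sts per cm; 48.26 × 2 = 96.52 sts.
Next multiple of 6 → 102.
24 inches = 60.96 cm; × 3 = 182.88 → 183 rows.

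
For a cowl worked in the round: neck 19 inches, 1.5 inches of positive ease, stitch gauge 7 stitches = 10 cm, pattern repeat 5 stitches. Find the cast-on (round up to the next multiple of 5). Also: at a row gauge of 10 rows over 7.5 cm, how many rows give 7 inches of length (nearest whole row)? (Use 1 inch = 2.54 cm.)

Cast on 40 stitches; work 24 rows.

Finished = 19 + 1.5 = 20.5 inches.
20.5 inches × 2.54 = 52.07 cm.
7/10 = 0.7 sts per cm; 52.07 × 0.7 = 36.45 sts.
Next multiple of 5 → 40.
7 inches = 17.78 cm; × 1.333 = 23.71 → 24 rows.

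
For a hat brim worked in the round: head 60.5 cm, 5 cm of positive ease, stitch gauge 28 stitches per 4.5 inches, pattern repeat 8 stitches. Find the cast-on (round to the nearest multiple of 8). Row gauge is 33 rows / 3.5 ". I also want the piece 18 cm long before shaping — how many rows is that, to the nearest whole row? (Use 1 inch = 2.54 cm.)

Finished = 60.5 + 5 = 65.5 cm.
65.5 cm × 1/2.54 = 25.79 inches.
28/4.5 = 6.222 sts per in; 25.79 × 6.222 = 160.45 sts.
Nearest multiple of 8 → 160.
18 cm = 7.09 inches; × 9.429 = 66.82 → 67 rows.

Cast on 160 stitches; work 67 rows.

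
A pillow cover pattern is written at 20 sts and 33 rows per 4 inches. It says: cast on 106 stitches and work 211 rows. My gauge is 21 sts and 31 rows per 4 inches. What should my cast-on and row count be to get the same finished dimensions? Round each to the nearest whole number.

Cast on 111 stitches; work 198 rows.

Stitches: 106 × 21/20 = 111.30 → 111.
Rows: 211 × 31/33 = 198.21 → 198.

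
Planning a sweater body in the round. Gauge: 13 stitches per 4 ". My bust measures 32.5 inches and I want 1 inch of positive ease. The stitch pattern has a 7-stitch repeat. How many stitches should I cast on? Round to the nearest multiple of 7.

112 stitches.

Finished = 32.5 + 1 = 33.5 inches.
13 / 4 = 3.25 sts/in.
33.5 × 3.25 = 108.88 sts.
Nearest multiple of 7: 112.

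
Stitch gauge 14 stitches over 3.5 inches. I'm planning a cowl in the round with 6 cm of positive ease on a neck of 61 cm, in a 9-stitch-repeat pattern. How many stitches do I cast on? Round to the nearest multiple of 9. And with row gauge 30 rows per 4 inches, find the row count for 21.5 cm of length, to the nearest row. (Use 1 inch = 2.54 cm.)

Finished = 61 + 6 = 67 cm.
67 cm × 1/2.54 = 26.38 inches.
14/3.5 = 4 sts per in; 26.38 × 4 = 105.51 sts.
Nearest multiple of 9 → 108.
21.5 cm = 8.46 inches; × 7.5 = 63.48 → 63 rows.

Cast on 108 stitches; work 63 rows.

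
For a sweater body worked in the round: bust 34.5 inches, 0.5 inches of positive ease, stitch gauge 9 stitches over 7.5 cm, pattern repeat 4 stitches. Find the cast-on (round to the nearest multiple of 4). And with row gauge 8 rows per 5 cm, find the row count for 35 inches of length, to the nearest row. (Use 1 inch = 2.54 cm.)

Finished = 34.5 + 0.5 = 35 inches.
35 inches × 2.54 = 88.90 cm.
9/7.5 = 1.2 sts per cm; 88.90 × 1.2 = 106.68 sts.
Nearest multiple of 4 → 108.
35 inches = 88.90 cm; × 1.6 = 142.24 → 142 rows.

Cast on 108 stitches; work 142 rows.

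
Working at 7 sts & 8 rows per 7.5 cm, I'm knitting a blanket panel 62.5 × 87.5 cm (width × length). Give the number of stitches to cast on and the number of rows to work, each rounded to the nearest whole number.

Stitch gauge = 7/7.5 = 0.933 sts/cm; 62.5 × 0.933 = 58.33 → 58 sts.
Row gauge = 8/7.5 = 1.067 rows/cm; 87.5 × 1.067 = 93.33 → 93 rows.

Cast on 58 stitches and work 93 rows.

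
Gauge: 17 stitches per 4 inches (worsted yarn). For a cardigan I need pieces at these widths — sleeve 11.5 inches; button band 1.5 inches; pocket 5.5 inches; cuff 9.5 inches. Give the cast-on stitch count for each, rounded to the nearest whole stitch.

sleeve 49; button band 6; pocket 23; cuff 40.

Rate = 17/4 = 4.25 sts per in.
sleeve: 11.5 × 4.25 = 48.88 → 49.
button band: 1.5 × 4.25 = 6.38 → 6.
pocket: 5.5 × 4.25 = 23.38 → 23.
cuff: 9.5 × 4.25 = 40.38 → 40.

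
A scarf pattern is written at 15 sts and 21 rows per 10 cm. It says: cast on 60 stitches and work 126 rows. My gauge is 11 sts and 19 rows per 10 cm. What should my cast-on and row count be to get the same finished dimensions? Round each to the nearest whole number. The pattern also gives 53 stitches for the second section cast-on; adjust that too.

Cast on 44 stitches; work 114 rows; second section cast-on 39 stitches.

Stitches: 60 × 11/15 = 44.00 → 44.
Rows: 126 × 19/21 = 114.00 → 114.
second section cast-on: 53 × 11/15 = 38.87 → 39.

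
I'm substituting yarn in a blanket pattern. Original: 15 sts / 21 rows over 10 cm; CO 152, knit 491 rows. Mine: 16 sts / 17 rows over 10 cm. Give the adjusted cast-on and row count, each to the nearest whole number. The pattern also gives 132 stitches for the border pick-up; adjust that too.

Stitches: 152 × 16/15 = 162.13 → 162.
Rows: 491 × 17/21 = 397.48 → 397.
border pick-up: 132 × 16/15 = 140.80 → 141.

Cast on 162 stitches; work 397 rows; border pick-up 141 stitches.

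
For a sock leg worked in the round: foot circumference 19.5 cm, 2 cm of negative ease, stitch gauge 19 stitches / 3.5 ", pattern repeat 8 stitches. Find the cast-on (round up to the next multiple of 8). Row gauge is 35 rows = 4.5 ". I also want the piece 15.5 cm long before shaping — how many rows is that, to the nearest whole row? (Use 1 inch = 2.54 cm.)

Cast on 40 stitches; work 47 rows.

Finished = 19.5 − 2 = 17.5 cm.
17.5 cm × 1/2.54 = 6.89 inches.
19/3.5 = 5.429 sts per in; 6.89 × 5.429 = 37.40 sts.
Next multiple of 8 → 40.
15.5 cm = 6.10 inches; × 7.778 = 47.46 → 47 rows.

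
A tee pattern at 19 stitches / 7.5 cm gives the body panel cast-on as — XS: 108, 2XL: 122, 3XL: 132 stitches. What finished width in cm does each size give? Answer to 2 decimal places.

XS 42.63 cm; 2XL 48.16 cm; 3XL 52.11 cm.

19/7.5 = 2.533 sts per cm.
XS: 108 / 2.533 = 42.632 → 42.63 cm.
2XL: 122 / 2.533 = 48.158 → 48.16 cm.
3XL: 132 / 2.533 = 52.105 → 52.11 cm.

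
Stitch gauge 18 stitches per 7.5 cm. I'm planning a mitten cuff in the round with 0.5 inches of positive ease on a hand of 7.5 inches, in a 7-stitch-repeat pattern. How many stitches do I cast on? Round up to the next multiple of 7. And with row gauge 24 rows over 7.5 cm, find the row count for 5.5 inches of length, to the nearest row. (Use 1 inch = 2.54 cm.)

Cast on 49 stitches; work 45 rows.

Finished = 7.5 + 0.5 = 8 inches.
8 inches × 2.54 = 20.32 cm.
18/7.5 = 2.4 sts per cm; 20.32 × 2.4 = 48.77 sts.
Next multiple of 7 → 49.
5.5 inches = 13.97 cm; × 3.2 = 44.70 → 45 rows.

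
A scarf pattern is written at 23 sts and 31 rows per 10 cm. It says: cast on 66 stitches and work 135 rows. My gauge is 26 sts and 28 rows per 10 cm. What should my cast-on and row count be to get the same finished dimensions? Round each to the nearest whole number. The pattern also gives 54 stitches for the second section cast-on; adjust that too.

Cast on 75 stitches; work 122 rows; second section cast-on 61 stitches.

Stitches: 66 × 26/23 = 74.61 → 75.
Rows: 135 × 28/31 = 121.94 → 122.
second section cast-on: 54 × 26/23 = 61.04 → 61.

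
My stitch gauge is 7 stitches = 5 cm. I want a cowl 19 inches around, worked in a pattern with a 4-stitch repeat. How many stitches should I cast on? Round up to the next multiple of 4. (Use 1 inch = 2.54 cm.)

68 stitches.

19 in = 19 × 2.54 = 48.26 cm.
7 / 5 = 1.4 sts/cm.
48.26 × 1.4 = 67.56 sts.
→ 68.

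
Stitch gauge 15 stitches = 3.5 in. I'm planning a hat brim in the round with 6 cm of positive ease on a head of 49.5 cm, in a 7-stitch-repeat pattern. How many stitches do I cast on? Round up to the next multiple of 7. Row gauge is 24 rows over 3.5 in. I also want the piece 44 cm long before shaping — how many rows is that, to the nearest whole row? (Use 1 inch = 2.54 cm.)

Finished = 49.5 + 6 = 55.5 cm.
55.5 cm × 1/2.54 = 21.85 inches.
15/3.5 = 4.286 sts per in; 21.85 × 4.286 = 93.64 sts.
Next multiple of 7 → 98.
44 cm = 17.32 inches; × 6.857 = 118.79 → 119 rows.

Cast on 98 stitches; work 119 rows.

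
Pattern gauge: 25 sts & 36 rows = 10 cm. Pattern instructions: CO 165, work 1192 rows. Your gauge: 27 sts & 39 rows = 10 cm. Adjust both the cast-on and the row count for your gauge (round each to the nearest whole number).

Stitches: 165 × 27/25 = 178.20 → 178.
Rows: 1192 × 39/36 = 1291.33 → 1291.

Cast on 178 stitches; work 1291 rows.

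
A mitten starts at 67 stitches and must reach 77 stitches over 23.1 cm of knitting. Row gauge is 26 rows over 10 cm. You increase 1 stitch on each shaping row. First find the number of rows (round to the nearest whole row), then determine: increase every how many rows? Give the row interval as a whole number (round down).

Increase every 6th row.

Rows = 23.1 × 2.6 = 60.1 → 60 rows.
Stitches to add: 10 → 10 shaping rows (at 1 st each).
60 / 10 = 6.00 → every 6 rows.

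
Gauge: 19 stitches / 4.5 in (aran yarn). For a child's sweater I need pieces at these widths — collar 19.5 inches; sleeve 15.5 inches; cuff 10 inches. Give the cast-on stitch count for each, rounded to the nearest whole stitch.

collar 82; sleeve 65; cuff 42.

Rate = 19/4.5 = 4.222 sts per in.
collar: 19.5 × 4.222 = 82.33 → 82.
sleeve: 15.5 × 4.222 = 65.44 → 65.
cuff: 10 × 4.222 = 42.22 → 42.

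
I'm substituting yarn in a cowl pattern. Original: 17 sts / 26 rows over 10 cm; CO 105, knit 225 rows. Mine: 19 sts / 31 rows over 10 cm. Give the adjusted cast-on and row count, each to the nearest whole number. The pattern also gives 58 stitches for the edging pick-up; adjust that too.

Stitches: 105 × 19/17 = 117.35 → 117.
Rows: 225 × 31/26 = 268.27 → 268.
edging pick-up: 58 × 19/17 = 64.82 → 65.

Cast on 117 stitches; work 268 rows; edging pick-up 65 stitches.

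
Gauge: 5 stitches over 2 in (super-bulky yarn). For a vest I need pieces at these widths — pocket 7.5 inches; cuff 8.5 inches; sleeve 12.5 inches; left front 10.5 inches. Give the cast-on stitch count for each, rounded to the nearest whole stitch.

Rate = 5/2 = 2.5 sts per in.
pocket: 7.5 × 2.5 = 18.75 → 19.
cuff: 8.5 × 2.5 = 21.25 → 21.
sleeve: 12.5 × 2.5 = 31.25 → 31.
left front: 10.5 × 2.5 = 26.25 → 26.

pocket 19; cuff 21; sleeve 31; left front 26.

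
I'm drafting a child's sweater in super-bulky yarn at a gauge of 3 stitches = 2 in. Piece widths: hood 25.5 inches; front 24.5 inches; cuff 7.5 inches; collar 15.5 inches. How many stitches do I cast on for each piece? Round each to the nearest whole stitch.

hood 38; front 37; cuff 11; collar 23.

Rate = 3/2 = 1.5 sts per in.
hood: 25.5 × 1.5 = 38.25 → 38.
front: 24.5 × 1.5 = 36.75 → 37.
cuff: 7.5 × 1.5 = 11.25 → 11.
collar: 15.5 × 1.5 = 23.25 → 23.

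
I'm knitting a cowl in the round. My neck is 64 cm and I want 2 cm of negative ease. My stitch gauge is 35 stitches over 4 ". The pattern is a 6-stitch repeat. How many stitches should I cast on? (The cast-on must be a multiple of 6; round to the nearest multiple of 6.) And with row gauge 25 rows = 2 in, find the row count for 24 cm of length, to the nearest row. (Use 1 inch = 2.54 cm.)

Cast on 216 stitches; work 118 rows.

Finished = 64 − 2 = 62 cm.
62 cm × 1/2.54 = 24.41 inches.
35/4 = 8.75 sts per in; 24.41 × 8.75 = 213.58 sts.
Nearest multiple of 6 → 216.
24 cm = 9.45 inches; × 12.5 = 118.11 → 118 rows.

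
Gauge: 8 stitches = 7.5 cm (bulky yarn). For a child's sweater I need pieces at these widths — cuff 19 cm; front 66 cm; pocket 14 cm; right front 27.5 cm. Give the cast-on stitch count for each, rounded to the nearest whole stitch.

cuff 20; front 70; pocket 15; right front 29.

Rate = 8/7.5 = 1.067 sts per cm.
cuff: 19 × 1.067 = 20.27 → 20.
front: 66 × 1.067 = 70.40 → 70.
pocket: 14 × 1.067 = 14.93 → 15.
right front: 27.5 × 1.067 = 29.33 → 29.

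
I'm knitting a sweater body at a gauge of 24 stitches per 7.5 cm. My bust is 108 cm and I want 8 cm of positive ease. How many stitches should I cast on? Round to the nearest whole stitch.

371 stitches.

Finished = 108 + 8 = 116 cm.
24 / 7.5 = 3.2 sts per cm.
116.00 × 3.2 = 371.20 sts.
→ 371 sts.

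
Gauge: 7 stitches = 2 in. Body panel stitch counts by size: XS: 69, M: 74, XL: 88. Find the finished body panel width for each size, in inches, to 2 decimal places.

XS 19.71 inches; M 21.14 inches; XL 25.14 inches.

7/2 = 3.5 sts per in.
XS: 69 / 3.5 = 19.714 → 19.71 in.
M: 74 / 3.5 = 21.143 → 21.14 in.
XL: 88 / 3.5 = 25.143 → 25.14 in.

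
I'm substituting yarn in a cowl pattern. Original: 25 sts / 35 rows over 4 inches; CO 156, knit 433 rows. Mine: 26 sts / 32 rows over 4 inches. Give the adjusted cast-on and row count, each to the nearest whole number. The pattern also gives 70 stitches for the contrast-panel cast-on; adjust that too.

Stitches: 156 × 26/25 = 162.24 → 162.
Rows: 433 × 32/35 = 395.89 → 396.
contrast-panel cast-on: 70 × 26/25 = 72.80 → 73.

Cast on 162 stitches; work 396 rows; contrast-panel cast-on 73 stitches.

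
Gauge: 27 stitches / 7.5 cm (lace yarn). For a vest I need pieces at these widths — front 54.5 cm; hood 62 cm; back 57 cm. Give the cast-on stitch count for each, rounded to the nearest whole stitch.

Rate = 27/7.5 = 3.6 sts per cm.
front: 54.5 × 3.6 = 196.20 → 196.
hood: 62 × 3.6 = 223.20 → 223.
back: 57 × 3.6 = 205.20 → 205.

front 196; hood 223; back 205.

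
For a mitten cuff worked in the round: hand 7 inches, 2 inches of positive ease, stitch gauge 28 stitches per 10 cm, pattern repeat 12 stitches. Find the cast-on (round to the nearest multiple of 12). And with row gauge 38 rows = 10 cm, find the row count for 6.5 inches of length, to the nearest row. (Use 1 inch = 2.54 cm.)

Finished = 7 + 2 = 9 inches.
9 inches × 2.54 = 22.86 cm.
28/10 = 2.8 sts per cm; 22.86 × 2.8 = 64.01 sts.
Nearest multiple of 12 → 60.
6.5 inches = 16.51 cm; × 3.8 = 62.74 → 63 rows.

Cast on 60 stitches; work 63 rows.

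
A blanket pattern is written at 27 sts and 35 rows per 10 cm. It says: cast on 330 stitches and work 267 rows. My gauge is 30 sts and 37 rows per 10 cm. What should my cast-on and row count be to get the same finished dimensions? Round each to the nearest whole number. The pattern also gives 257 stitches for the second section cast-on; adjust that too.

Stitches: 330 × 30/27 = 366.67 → 367.
Rows: 267 × 37/35 = 282.26 → 282.
second section cast-on: 257 × 30/27 = 285.56 → 286.

Cast on 367 stitches; work 282 rows; second section cast-on 286 stitches.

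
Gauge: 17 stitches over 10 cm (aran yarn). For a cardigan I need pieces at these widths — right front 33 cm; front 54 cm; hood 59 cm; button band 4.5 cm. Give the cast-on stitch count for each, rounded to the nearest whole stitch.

Rate = 17/10 = 1.7 sts per cm.
right front: 33 × 1.7 = 56.10 → 56.
front: 54 × 1.7 = 91.80 → 92.
hood: 59 × 1.7 = 100.30 → 100.
button band: 4.5 × 1.7 = 7.65 → 8.

right front 56; front 92; hood 100; button band 8.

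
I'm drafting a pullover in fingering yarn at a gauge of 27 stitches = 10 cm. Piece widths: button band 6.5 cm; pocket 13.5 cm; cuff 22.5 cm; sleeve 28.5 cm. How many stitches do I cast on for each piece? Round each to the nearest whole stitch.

Rate = 27/10 = 2.7 sts per cm.
button band: 6.5 × 2.7 = 17.55 → 18.
pocket: 13.5 × 2.7 = 36.45 → 36.
cuff: 22.5 × 2.7 = 60.75 → 61.
sleeve: 28.5 × 2.7 = 76.95 → 77.

button band 18; pocket 36; cuff 61; sleeve 77.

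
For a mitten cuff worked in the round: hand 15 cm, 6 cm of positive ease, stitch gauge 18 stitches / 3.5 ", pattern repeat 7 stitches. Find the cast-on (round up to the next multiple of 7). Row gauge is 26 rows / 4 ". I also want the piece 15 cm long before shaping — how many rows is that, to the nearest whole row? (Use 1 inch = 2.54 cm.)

Finished = 15 + 6 = 21 cm.
21 cm × 1/2.54 = 8.27 inches.
18/3.5 = 5.143 sts per in; 8.27 × 5.143 = 42.52 sts.
Next multiple of 7 → 49.
15 cm = 5.91 inches; × 6.5 = 38.39 → 38 rows.

Cast on 49 stitches; work 38 rows.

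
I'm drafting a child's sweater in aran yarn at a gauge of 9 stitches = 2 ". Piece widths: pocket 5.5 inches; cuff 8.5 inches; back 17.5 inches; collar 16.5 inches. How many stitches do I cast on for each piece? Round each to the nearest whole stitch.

Rate = 9/2 = 4.5 sts per in.
pocket: 5.5 × 4.5 = 24.75 → 25.
cuff: 8.5 × 4.5 = 38.25 → 38.
back: 17.5 × 4.5 = 78.75 → 79.
collar: 16.5 × 4.5 = 74.25 → 74.

pocket 25; cuff 38; back 79; collar 74.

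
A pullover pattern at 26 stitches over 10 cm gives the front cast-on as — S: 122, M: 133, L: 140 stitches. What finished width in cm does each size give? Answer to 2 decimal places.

26/10 = 2.6 sts per cm.
S: 122 / 2.6 = 46.923 → 46.92 cm.
M: 133 / 2.6 = 51.154 → 51.15 cm.
L: 140 / 2.6 = 53.846 → 53.85 cm.

S 46.92 cm; M 51.15 cm; L 53.85 cm.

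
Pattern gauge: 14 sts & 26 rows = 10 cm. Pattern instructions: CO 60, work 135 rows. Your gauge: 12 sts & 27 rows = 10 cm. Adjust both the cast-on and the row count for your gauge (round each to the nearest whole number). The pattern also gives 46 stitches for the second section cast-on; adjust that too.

Cast on 51 stitches; work 140 rows; second section cast-on 39 stitches.

Stitches: 60 × 12/14 = 51.43 → 51.
Rows: 135 × 27/26 = 140.19 → 140.
second section cast-on: 46 × 12/14 = 39.43 → 39.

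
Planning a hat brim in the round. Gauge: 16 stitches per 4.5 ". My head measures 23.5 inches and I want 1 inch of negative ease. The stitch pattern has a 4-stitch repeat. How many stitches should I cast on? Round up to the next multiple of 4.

80 stitches.

Finished = 23.5 − 1 = 22.5 inches.
16 / 4.5 = 3.556 sts/in.
22.5 × 3.556 = 80.00 sts.
Next multiple of 4: 80.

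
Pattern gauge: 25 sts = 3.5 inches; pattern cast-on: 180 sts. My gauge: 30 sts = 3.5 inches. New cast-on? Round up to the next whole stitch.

Scale factor = 30 / 25 = 1.200.
180 × 30 / 25 = 216.00 sts.

CO 216 sts.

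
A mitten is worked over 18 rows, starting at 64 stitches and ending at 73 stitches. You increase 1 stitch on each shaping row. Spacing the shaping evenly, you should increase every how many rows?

Stitches to add: |73 − 64| = 9.
Shaping rows needed: 9 / 1 = 9.
18 rows / 9 = every 2 rows.

Increase every 2nd row.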